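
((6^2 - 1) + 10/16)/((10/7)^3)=19551/1600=12.22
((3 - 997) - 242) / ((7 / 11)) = -13596 / 7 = -1942.29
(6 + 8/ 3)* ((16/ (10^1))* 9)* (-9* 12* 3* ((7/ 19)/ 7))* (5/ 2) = -5320.42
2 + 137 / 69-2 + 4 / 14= 1097 / 483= 2.27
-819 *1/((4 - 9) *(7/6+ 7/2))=351/10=35.10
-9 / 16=-0.56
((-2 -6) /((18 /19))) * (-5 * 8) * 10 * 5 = 152000 /9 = 16888.89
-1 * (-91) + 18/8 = 373/4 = 93.25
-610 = -610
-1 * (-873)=873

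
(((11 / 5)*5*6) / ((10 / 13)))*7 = 3003 / 5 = 600.60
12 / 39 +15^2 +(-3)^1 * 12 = 2461 / 13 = 189.31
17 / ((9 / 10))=18.89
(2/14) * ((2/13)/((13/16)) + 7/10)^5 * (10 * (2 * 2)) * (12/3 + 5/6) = 74143254628374849/4825047214715000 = 15.37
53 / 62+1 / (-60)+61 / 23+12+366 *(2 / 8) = 4577047 / 42780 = 106.99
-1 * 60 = -60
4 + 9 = 13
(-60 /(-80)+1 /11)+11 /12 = 58 /33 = 1.76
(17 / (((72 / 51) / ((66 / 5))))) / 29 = 3179 / 580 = 5.48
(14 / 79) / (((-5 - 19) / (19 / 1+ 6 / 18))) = -203 / 1422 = -0.14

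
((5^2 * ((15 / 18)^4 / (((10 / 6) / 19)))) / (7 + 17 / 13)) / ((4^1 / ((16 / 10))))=154375 / 23328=6.62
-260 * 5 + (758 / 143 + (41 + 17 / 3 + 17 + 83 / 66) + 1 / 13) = -1055081 / 858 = -1229.70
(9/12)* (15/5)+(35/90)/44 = 1789/792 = 2.26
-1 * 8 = -8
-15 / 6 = -5 / 2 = -2.50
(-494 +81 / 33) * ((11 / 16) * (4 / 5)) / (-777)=5407 / 15540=0.35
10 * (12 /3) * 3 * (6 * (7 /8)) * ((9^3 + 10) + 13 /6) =466935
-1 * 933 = -933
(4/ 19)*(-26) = -104/ 19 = -5.47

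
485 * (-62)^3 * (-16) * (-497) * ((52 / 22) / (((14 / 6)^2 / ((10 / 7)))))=-570062181853.80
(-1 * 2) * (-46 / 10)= 46 / 5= 9.20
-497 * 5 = -2485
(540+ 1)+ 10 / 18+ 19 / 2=9919 / 18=551.06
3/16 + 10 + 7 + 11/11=291/16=18.19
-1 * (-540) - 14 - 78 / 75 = 524.96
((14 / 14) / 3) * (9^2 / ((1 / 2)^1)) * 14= 756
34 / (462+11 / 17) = 578 / 7865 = 0.07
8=8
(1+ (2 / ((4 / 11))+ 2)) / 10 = 17 / 20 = 0.85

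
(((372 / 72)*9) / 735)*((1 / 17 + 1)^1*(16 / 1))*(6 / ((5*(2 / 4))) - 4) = -35712 / 20825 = -1.71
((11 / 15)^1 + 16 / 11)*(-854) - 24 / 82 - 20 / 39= -164391542 / 87945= -1869.25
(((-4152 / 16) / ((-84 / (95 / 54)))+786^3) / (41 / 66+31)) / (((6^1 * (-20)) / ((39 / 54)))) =-209983643609597 / 2271991680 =-92422.72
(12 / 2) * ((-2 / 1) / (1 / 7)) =-84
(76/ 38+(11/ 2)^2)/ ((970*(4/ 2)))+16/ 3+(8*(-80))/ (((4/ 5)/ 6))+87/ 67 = -7476477991/ 1559760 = -4793.35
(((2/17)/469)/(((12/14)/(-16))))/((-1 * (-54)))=-8/92259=-0.00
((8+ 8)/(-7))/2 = -8/7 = -1.14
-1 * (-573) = 573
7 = 7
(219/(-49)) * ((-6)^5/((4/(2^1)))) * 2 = 34753.96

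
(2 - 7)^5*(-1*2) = 6250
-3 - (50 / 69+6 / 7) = -2213 / 483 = -4.58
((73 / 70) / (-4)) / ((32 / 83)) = -6059 / 8960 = -0.68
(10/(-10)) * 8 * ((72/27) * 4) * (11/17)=-55.22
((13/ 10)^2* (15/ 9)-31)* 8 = -3382/ 15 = -225.47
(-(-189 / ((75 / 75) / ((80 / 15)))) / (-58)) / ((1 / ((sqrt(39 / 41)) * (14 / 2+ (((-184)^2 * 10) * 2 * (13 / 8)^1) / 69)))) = -8040648 * sqrt(1599) / 1189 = -270416.65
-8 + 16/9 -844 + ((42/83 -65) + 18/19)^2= 71353827613/22382361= 3187.95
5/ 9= 0.56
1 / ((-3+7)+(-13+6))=-1 / 3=-0.33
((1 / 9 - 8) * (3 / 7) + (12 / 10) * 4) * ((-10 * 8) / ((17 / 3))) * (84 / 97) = -28608 / 1649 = -17.35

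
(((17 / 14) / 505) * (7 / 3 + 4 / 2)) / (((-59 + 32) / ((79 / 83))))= -17459 / 47531610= -0.00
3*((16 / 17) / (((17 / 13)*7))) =624 / 2023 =0.31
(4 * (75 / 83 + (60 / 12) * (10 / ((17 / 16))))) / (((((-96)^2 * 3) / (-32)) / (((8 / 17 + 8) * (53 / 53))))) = -135350 / 71961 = -1.88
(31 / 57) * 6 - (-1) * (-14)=-204 / 19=-10.74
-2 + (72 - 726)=-656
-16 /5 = -3.20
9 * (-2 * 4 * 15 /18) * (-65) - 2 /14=3899.86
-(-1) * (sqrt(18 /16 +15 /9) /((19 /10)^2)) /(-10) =-5 * sqrt(402) /2166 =-0.05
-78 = -78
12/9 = 1.33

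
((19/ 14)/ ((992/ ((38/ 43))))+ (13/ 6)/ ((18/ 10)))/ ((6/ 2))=0.40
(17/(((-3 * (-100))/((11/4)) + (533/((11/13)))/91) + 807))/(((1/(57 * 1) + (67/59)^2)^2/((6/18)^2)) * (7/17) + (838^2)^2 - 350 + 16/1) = 0.00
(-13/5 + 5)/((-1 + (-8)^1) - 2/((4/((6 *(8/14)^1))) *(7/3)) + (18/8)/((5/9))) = -784/1857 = -0.42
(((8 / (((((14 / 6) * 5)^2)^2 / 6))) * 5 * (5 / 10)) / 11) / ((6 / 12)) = 3888 / 3301375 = 0.00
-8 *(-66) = 528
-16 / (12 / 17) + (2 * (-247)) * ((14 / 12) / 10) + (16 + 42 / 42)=-633 / 10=-63.30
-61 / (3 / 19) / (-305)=19 / 15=1.27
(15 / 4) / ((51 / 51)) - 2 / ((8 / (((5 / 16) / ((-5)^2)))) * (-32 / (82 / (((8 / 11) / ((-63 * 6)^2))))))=16148571 / 10240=1577.01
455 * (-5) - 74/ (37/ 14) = -2303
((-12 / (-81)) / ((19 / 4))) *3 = 16 / 171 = 0.09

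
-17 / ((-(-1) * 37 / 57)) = -969 / 37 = -26.19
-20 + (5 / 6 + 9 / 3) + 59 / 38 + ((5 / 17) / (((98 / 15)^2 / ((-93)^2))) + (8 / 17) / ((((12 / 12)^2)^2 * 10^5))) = 654085819991 / 14541056250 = 44.98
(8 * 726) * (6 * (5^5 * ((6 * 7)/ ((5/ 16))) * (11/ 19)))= 160997760000/ 19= 8473566315.79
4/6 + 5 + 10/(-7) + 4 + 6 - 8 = 131/21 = 6.24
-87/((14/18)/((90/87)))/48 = -135/56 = -2.41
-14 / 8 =-1.75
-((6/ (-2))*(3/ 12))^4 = -81/ 256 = -0.32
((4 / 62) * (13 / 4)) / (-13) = -1 / 62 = -0.02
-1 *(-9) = 9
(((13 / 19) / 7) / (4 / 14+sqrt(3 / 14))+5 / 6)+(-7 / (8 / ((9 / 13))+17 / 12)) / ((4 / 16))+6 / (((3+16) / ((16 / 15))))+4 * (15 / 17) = sqrt(42) / 19+10546513 / 4525230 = 2.67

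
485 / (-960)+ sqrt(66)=-97 / 192+ sqrt(66)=7.62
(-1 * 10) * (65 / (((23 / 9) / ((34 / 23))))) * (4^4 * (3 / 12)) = -12729600 / 529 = -24063.52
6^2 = 36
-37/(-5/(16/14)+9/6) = 296/23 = 12.87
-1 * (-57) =57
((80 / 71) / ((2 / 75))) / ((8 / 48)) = 18000 / 71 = 253.52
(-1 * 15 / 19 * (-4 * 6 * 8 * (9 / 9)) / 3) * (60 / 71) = 57600 / 1349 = 42.70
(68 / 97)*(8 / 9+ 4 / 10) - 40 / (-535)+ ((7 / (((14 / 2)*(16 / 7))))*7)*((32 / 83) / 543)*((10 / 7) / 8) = 13734307663 / 14033134530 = 0.98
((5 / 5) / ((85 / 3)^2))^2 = 81 / 52200625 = 0.00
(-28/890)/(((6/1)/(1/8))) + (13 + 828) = 8981873/10680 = 841.00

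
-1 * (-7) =7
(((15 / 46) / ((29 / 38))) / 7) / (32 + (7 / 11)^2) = 11495 / 6102383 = 0.00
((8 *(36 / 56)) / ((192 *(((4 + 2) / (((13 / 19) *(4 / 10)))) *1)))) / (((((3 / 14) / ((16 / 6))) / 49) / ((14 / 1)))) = 8918 / 855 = 10.43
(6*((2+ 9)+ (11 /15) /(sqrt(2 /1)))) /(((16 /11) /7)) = 847*sqrt(2) /80+ 2541 /8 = 332.60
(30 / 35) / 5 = 6 / 35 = 0.17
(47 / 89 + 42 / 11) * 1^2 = 4255 / 979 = 4.35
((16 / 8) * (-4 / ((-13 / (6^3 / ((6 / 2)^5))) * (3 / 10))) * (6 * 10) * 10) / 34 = 64000 / 1989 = 32.18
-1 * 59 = -59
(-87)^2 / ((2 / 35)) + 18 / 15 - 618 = 1318407 / 10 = 131840.70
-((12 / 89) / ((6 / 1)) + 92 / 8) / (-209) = 2051 / 37202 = 0.06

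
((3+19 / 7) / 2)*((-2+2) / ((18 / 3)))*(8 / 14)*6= 0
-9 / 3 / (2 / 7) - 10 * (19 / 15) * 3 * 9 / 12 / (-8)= -111 / 16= -6.94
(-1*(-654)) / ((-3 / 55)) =-11990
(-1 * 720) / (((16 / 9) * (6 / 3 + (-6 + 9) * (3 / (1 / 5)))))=-8.62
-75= -75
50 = 50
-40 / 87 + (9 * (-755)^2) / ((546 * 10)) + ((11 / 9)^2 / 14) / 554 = 55607769368 / 59211243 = 939.14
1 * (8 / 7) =8 / 7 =1.14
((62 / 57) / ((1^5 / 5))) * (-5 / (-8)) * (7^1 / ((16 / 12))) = 5425 / 304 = 17.85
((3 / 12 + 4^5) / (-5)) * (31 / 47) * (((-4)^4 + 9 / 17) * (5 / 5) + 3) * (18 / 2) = -74164617 / 235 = -315594.11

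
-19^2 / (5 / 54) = -19494 / 5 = -3898.80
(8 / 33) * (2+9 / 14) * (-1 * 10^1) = -6.41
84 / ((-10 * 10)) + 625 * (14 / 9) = 218561 / 225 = 971.38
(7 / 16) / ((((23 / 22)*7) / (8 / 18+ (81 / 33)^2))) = 7045 / 18216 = 0.39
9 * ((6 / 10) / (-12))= -9 / 20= -0.45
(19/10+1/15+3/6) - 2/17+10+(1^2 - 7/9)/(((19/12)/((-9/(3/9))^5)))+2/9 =-29271587557/14535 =-2013869.11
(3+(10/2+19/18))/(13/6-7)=-163/87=-1.87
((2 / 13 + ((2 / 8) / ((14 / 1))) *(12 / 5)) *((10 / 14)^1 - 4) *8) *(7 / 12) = -4117 / 1365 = -3.02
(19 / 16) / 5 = 19 / 80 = 0.24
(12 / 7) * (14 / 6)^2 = 28 / 3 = 9.33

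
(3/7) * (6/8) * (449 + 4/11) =144.44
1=1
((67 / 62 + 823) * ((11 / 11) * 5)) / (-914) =-255465 / 56668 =-4.51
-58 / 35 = -1.66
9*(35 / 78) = 105 / 26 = 4.04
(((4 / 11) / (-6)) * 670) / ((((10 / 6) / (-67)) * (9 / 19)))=3446.10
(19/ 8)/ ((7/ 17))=323/ 56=5.77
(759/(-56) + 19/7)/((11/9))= -5463/616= -8.87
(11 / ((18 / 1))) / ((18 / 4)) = 11 / 81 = 0.14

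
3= 3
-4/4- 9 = -10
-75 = -75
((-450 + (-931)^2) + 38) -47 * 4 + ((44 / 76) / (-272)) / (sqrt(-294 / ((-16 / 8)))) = 866161 -11 * sqrt(3) / 108528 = 866161.00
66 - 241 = -175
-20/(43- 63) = 1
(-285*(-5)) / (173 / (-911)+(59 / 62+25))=80486850 / 1455073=55.31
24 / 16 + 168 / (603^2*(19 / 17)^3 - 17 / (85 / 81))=6236161991 / 4156524234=1.50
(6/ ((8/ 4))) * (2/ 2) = 3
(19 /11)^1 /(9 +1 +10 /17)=323 /1980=0.16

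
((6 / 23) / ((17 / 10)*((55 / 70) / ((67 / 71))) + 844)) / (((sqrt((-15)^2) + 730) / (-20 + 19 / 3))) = -153832 / 27176099719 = -0.00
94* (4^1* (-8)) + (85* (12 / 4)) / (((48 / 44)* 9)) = -2982.03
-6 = -6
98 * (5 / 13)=37.69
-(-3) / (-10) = -3 / 10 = -0.30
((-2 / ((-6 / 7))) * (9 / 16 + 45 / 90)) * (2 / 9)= 119 / 216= 0.55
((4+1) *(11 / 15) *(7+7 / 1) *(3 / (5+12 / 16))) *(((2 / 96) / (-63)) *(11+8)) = -209 / 1242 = -0.17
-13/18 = -0.72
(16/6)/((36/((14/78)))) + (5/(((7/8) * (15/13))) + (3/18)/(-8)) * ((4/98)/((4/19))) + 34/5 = 448983737/57788640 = 7.77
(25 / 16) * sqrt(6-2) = 25 / 8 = 3.12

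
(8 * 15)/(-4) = -30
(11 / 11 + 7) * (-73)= -584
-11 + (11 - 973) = -973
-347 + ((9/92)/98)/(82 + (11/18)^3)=-187539087734/540458485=-347.00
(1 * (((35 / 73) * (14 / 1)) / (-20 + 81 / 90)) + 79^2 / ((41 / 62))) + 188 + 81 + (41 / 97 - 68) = 534477498076 / 55451311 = 9638.68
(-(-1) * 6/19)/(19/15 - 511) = -45/72637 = -0.00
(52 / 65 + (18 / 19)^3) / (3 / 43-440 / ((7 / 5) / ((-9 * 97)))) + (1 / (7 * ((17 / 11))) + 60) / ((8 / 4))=20253643563199693 / 674082814024410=30.05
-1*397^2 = -157609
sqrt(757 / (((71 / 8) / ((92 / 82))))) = 4 * sqrt(50683421) / 2911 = 9.78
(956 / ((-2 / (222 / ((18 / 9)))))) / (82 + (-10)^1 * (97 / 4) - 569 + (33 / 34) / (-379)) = 341852694 / 4700185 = 72.73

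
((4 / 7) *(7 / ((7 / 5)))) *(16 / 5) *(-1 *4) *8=-292.57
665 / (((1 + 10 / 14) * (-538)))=-4655 / 6456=-0.72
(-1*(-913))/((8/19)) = 17347/8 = 2168.38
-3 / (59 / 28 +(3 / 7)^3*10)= -4116 / 3971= -1.04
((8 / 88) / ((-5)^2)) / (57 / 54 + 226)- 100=-112392482 / 1123925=-100.00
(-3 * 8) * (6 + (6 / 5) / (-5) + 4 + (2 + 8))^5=-706067117573376 / 9765625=-72301272.84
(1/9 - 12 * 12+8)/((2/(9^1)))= -611.50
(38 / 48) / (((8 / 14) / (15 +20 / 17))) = 36575 / 1632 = 22.41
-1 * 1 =-1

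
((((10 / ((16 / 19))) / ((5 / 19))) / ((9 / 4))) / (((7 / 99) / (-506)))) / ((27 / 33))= -11051293 / 63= -175417.35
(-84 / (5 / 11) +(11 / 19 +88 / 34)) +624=714423 / 1615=442.37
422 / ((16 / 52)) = 2743 / 2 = 1371.50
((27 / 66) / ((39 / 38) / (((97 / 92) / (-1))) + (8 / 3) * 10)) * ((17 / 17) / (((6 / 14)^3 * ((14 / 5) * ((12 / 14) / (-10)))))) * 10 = -8.43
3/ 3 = 1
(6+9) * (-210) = -3150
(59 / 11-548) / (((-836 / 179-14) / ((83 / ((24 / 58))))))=2571761557 / 441144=5829.76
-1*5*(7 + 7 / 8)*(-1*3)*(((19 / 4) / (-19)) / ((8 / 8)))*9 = -8505 / 32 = -265.78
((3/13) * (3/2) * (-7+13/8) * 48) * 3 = -3483/13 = -267.92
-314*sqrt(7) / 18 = -157*sqrt(7) / 9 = -46.15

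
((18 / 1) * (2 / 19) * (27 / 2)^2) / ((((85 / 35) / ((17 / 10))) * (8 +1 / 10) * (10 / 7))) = 3969 / 190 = 20.89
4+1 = 5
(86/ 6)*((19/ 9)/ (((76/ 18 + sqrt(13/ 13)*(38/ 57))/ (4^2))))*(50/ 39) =163400/ 1287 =126.96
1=1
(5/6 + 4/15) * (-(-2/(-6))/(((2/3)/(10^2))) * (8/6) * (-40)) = 8800/3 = 2933.33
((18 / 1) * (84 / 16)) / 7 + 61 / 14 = 125 / 7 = 17.86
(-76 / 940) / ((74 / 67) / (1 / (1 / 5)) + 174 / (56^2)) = -1996064 / 6823319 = -0.29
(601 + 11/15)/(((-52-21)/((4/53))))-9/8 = -811147/464280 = -1.75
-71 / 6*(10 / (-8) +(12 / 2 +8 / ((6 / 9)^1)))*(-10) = 23785 / 12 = 1982.08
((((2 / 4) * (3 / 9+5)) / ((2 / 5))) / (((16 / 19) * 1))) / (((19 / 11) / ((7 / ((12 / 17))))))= 6545 / 144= 45.45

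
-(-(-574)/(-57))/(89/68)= 7.69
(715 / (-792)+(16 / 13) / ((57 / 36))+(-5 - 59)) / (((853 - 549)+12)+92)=-1140407 / 7255872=-0.16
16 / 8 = 2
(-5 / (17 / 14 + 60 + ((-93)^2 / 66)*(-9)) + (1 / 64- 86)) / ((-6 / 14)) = 1105508047 / 5510464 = 200.62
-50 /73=-0.68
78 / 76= 39 / 38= 1.03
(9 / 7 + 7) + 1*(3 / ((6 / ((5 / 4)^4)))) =34071 / 3584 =9.51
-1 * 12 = -12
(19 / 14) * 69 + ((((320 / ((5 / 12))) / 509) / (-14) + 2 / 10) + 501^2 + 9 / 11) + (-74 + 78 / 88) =196766449527 / 783860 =251022.44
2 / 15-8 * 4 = -478 / 15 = -31.87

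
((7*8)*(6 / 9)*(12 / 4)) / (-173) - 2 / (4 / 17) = -3165 / 346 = -9.15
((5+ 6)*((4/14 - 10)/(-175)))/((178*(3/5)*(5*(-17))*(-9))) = 22/2943675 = 0.00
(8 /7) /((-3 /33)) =-88 /7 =-12.57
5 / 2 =2.50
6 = 6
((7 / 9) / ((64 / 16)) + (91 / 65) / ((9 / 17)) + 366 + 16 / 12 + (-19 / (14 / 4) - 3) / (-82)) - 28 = 17681927 / 51660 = 342.28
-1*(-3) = 3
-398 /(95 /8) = -3184 /95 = -33.52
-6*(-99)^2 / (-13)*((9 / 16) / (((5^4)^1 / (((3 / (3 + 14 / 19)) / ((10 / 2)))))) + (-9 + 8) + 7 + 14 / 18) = 30660.19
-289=-289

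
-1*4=-4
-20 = -20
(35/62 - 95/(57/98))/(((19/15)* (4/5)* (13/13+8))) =-756875/42408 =-17.85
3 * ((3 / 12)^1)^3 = 0.05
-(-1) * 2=2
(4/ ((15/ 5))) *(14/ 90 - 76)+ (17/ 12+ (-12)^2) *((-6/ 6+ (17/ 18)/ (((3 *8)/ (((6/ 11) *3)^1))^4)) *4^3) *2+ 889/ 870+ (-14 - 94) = -3452204443403/ 183422448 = -18821.06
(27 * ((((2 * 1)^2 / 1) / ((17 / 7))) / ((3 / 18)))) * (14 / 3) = 21168 / 17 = 1245.18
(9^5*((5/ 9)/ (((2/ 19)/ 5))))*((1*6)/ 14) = 9349425/ 14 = 667816.07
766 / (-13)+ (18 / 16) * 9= -5075 / 104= -48.80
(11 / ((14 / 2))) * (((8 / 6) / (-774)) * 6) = -0.02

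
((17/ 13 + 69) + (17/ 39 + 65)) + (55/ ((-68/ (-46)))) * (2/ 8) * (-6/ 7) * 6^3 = -7362284/ 4641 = -1586.36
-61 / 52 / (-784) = 61 / 40768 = 0.00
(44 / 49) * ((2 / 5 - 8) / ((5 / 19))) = -31768 / 1225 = -25.93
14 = 14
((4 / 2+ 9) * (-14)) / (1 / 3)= -462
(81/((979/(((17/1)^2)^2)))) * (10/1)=67652010/979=69103.18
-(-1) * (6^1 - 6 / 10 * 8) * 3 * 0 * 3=0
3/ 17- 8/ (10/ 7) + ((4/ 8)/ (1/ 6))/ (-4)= -2099/ 340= -6.17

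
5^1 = 5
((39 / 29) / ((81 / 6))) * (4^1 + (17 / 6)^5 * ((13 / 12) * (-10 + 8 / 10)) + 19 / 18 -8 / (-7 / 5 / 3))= -38161650553 / 213101280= -179.08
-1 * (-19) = 19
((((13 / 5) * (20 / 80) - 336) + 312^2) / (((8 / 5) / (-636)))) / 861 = -102829169 / 2296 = -44786.22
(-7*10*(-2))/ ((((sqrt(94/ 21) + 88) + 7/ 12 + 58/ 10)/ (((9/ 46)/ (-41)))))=-1498429800/ 211584854569 + 756000*sqrt(1974)/ 211584854569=-0.01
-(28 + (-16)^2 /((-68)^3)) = -137560 /4913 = -28.00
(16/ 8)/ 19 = 2/ 19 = 0.11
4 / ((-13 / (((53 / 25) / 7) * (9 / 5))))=-1908 / 11375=-0.17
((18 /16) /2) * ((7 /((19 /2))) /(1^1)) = 63 /152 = 0.41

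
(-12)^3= -1728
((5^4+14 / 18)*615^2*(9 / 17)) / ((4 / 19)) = 595192658.82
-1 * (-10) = 10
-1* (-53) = 53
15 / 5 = 3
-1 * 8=-8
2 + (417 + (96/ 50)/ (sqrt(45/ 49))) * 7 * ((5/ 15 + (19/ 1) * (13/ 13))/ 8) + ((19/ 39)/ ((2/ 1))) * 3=5684 * sqrt(5)/ 375 + 366963/ 52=7090.87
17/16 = 1.06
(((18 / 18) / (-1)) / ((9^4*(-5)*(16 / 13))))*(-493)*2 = -6409 / 262440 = -0.02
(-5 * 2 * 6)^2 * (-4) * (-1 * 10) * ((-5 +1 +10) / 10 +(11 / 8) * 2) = 482400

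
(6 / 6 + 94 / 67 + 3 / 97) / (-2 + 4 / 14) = -55363 / 38994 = -1.42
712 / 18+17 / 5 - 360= -14267 / 45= -317.04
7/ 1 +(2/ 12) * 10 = 8.67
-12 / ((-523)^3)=12 / 143055667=0.00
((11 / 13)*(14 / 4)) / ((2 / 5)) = 385 / 52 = 7.40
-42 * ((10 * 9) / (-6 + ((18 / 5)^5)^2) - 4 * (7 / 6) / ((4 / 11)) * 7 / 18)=2245081219784767 / 10711225898622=209.60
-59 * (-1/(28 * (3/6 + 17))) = 0.12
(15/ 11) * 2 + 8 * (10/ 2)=470/ 11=42.73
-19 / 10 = -1.90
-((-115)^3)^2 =-2313060765625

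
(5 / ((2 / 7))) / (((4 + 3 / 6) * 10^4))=7 / 18000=0.00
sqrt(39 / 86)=0.67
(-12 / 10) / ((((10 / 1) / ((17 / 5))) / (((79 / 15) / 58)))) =-1343 / 36250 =-0.04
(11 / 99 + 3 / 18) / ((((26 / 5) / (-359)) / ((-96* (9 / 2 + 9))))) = 323100 / 13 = 24853.85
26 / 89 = 0.29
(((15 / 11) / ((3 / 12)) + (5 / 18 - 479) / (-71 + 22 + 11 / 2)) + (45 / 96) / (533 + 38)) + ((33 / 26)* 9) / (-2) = 21991222999 / 2045897568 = 10.75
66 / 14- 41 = -254 / 7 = -36.29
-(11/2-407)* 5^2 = 20075/2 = 10037.50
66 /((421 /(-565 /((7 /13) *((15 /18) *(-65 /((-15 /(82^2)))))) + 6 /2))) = 2296305 /4953907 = 0.46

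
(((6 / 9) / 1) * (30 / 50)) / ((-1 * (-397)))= 2 / 1985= 0.00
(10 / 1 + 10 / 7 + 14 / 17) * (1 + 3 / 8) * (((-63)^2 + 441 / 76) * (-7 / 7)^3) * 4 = -346059945 / 1292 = -267848.25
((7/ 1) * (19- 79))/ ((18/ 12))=-280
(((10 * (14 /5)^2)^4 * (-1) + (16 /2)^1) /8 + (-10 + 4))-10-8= -2951592487 /625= -4722547.98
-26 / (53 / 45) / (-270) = 13 / 159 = 0.08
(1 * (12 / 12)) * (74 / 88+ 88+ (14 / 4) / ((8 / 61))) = 20333 / 176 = 115.53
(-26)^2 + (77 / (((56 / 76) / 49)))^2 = 104880785 / 4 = 26220196.25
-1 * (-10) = 10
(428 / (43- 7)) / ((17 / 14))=1498 / 153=9.79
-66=-66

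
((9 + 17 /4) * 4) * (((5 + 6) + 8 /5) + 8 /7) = 25493 /35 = 728.37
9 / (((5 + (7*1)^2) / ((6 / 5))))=1 / 5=0.20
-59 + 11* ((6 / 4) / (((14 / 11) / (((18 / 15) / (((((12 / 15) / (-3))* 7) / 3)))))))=-32929 / 392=-84.00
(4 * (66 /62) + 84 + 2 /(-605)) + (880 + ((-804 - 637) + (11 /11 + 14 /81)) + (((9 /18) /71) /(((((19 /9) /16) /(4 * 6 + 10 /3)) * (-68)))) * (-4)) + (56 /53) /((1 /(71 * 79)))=10072421694545252 /1846455425595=5455.00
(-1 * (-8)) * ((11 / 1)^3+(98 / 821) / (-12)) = 10647.92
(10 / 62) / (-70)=-1 / 434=-0.00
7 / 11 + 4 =51 / 11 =4.64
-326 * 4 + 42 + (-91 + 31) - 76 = -1398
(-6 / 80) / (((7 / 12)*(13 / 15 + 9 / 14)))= -27 / 317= -0.09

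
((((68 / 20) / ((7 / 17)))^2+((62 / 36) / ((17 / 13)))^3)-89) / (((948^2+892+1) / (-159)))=34480689935617 / 10525121353265400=0.00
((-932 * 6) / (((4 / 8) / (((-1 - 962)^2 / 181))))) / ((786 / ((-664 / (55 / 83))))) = 95267474851392 / 1304105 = 73051997.23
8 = 8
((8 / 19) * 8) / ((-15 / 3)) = -64 / 95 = -0.67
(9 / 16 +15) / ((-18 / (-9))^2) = 249 / 64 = 3.89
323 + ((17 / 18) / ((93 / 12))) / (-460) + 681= 64426663 / 64170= 1004.00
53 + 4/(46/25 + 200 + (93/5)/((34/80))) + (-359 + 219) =-4539767/52191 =-86.98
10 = 10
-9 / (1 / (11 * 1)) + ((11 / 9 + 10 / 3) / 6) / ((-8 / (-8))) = -5305 / 54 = -98.24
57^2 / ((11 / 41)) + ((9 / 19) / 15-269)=12373783 / 1045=11840.94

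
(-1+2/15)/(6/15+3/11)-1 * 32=-3695/111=-33.29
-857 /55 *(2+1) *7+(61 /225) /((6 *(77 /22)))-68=-395.21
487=487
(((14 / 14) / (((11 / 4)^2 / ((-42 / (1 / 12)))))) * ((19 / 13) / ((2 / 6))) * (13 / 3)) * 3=-459648 / 121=-3798.74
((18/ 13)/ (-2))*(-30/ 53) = 270/ 689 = 0.39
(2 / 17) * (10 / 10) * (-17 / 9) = -0.22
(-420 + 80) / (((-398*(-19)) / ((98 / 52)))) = -4165 / 49153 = -0.08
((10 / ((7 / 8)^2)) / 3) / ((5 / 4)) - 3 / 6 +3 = 1759 / 294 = 5.98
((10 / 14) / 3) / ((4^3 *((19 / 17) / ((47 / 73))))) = 3995 / 1864128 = 0.00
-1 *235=-235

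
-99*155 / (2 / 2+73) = -15345 / 74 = -207.36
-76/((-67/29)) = 2204/67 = 32.90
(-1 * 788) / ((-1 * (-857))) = -788 / 857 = -0.92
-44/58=-22/29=-0.76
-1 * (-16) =16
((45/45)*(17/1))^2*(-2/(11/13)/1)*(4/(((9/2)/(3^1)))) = -60112/33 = -1821.58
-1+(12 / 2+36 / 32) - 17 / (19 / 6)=115 / 152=0.76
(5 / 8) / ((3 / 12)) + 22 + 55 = 159 / 2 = 79.50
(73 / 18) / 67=73 / 1206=0.06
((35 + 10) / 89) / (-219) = -15 / 6497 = -0.00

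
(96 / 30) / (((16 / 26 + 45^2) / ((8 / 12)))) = 416 / 394995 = 0.00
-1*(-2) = 2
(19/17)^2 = 361/289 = 1.25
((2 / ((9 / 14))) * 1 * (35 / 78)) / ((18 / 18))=490 / 351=1.40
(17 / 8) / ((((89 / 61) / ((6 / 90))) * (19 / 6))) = 1037 / 33820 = 0.03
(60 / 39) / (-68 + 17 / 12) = -240 / 10387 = -0.02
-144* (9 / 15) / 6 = -72 / 5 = -14.40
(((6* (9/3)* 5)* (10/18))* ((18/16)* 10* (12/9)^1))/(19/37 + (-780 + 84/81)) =-749250/777671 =-0.96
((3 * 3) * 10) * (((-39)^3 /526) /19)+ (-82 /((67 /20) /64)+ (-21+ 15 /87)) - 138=-21938709439 /9709171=-2259.59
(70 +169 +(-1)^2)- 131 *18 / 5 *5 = -2118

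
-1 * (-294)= 294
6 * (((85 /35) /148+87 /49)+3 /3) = 60741 /3626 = 16.75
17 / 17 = 1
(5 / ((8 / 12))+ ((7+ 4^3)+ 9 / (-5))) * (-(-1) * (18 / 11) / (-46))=-6903 / 2530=-2.73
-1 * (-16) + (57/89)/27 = 12835/801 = 16.02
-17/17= -1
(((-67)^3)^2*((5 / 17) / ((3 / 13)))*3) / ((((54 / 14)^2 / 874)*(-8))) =-125904046930011805 / 49572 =-2539821813322.27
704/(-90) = -352/45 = -7.82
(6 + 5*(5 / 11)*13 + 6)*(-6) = -2742 / 11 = -249.27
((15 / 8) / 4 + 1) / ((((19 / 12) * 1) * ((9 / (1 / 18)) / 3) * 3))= 47 / 8208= 0.01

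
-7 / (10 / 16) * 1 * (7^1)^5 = -188238.40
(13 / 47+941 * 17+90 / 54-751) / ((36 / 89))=47836610 / 1269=37696.30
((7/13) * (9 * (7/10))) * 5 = 441/26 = 16.96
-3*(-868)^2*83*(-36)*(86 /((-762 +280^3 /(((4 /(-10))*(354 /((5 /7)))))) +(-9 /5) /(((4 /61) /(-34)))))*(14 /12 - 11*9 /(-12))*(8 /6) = -65957658.21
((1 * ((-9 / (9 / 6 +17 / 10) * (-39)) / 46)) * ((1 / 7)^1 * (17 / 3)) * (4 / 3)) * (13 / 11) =43095 / 14168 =3.04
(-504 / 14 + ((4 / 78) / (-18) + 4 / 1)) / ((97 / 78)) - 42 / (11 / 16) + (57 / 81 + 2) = -2423455 / 28809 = -84.12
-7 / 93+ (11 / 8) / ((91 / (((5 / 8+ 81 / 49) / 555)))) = -369257407 / 4909894080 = -0.08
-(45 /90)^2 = -1 /4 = -0.25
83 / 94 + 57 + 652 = 66729 / 94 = 709.88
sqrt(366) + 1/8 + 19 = 153/8 + sqrt(366) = 38.26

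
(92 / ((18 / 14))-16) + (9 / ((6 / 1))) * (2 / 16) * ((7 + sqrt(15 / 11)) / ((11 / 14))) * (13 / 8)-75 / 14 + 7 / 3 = 273 * sqrt(165) / 7744 + 2450281 / 44352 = 55.70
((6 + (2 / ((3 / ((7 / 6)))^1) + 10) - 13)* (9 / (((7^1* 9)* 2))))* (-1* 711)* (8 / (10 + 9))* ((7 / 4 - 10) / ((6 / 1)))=14773 / 133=111.08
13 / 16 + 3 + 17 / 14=563 / 112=5.03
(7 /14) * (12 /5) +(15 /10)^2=69 /20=3.45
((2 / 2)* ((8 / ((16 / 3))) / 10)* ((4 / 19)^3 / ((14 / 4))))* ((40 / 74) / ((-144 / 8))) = -64 / 5329443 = -0.00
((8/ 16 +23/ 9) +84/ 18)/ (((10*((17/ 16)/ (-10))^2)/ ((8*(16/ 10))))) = 2277376/ 2601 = 875.58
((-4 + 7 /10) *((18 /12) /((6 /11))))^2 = 131769 /1600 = 82.36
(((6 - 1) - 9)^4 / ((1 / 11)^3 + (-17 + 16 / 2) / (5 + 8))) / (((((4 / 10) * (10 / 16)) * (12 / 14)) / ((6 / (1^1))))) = -62013952 / 5983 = -10365.03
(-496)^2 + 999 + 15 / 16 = 3952255 / 16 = 247015.94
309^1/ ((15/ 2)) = 41.20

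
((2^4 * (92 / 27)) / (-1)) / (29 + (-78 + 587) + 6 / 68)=-50048 / 493965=-0.10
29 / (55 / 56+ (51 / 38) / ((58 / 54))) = 894824 / 68861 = 12.99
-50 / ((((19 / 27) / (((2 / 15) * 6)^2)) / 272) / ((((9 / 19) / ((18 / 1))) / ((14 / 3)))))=-176256 / 2527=-69.75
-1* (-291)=291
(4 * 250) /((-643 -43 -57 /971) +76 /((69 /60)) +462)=-6.33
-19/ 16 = -1.19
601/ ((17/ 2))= 1202/ 17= 70.71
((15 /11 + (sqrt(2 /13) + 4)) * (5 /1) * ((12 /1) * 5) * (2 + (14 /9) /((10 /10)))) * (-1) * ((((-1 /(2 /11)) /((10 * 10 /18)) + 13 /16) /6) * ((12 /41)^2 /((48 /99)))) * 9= 84348 * sqrt(26) /21853 + 452412 /1681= 288.81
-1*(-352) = 352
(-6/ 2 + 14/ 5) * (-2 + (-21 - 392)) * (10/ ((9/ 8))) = 6640/ 9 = 737.78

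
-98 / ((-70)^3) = 1 / 3500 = 0.00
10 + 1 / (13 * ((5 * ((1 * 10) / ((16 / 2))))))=3254 / 325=10.01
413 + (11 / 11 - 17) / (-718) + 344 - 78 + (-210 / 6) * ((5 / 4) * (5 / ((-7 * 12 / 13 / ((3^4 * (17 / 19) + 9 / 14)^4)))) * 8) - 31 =27823752456225691431205 / 3594603482848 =7740423273.11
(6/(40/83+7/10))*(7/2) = 5810/327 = 17.77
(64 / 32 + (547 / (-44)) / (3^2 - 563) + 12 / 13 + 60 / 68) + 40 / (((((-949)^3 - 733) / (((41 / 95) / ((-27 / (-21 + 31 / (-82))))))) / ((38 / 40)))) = 1189637573158642961 / 310783173783156360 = 3.83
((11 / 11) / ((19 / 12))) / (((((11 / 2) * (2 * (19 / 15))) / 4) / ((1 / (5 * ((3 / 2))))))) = 96 / 3971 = 0.02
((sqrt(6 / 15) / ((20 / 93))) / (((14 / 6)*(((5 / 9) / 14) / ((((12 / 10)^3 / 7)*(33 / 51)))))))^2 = 25.74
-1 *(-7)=7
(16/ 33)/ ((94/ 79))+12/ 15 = 9364/ 7755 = 1.21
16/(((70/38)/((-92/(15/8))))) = -223744/525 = -426.18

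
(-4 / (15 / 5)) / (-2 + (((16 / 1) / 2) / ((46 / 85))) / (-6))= 23 / 77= 0.30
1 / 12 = 0.08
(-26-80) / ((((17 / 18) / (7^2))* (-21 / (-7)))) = -31164 / 17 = -1833.18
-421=-421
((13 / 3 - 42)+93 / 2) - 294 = -1711 / 6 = -285.17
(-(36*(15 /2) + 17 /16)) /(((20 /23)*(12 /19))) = -1895269 /3840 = -493.56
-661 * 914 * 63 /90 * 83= -175506737 /5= -35101347.40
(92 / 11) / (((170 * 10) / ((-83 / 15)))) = -0.03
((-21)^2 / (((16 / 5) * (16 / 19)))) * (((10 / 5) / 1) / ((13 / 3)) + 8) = 2304225 / 1664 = 1384.75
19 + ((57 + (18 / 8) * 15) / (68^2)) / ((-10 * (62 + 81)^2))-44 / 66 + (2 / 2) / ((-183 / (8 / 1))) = 104621328731 / 5720257920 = 18.29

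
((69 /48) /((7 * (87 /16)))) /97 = 23 /59073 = 0.00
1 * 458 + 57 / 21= 3225 / 7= 460.71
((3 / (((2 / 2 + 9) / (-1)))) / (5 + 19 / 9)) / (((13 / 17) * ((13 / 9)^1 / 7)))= -28917 / 108160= -0.27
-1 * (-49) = 49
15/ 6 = 5/ 2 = 2.50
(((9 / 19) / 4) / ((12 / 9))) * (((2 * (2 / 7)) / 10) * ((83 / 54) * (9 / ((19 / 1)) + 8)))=1909 / 28880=0.07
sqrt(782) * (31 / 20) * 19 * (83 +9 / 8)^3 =179539696813 * sqrt(782) / 10240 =490302273.84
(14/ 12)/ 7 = 1/ 6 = 0.17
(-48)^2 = 2304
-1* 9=-9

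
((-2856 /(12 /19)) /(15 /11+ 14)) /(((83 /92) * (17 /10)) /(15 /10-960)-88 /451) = 1798403108040 /1201997459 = 1496.18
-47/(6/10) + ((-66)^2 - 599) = 11036/3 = 3678.67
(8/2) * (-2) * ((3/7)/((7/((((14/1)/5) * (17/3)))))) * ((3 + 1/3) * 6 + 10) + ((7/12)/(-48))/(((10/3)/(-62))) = -1565201/6720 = -232.92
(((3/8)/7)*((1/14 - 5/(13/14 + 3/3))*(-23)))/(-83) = -21919/585648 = -0.04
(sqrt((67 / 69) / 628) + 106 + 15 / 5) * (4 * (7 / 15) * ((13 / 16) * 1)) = 91 * sqrt(725811) / 1299960 + 9919 / 60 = 165.38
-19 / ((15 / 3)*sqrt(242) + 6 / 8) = 228 / 96791 - 16720*sqrt(2) / 96791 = -0.24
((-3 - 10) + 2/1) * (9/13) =-99/13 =-7.62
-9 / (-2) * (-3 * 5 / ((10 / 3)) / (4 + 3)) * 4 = -81 / 7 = -11.57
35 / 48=0.73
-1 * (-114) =114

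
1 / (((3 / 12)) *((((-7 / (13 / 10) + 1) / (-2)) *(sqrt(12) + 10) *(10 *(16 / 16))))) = 13 / 627-13 *sqrt(3) / 3135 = 0.01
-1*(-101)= 101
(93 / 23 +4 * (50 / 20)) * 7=2261 / 23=98.30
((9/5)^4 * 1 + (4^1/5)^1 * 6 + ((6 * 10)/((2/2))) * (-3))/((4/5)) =-102939/500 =-205.88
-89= -89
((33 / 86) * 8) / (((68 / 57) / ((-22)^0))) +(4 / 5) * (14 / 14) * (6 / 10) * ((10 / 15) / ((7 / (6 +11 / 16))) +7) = 1596223 / 255850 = 6.24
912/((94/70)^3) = 39102000/103823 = 376.62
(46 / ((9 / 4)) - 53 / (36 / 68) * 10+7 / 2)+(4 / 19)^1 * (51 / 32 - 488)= -492283 / 456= -1079.57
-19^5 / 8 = -2476099 / 8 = -309512.38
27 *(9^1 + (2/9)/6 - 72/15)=572/5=114.40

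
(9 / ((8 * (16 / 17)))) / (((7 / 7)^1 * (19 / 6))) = 459 / 1216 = 0.38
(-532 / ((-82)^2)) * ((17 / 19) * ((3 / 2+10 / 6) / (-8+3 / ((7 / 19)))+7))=-20825 / 10086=-2.06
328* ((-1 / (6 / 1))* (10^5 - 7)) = -5466284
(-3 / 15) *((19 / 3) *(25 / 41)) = -95 / 123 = -0.77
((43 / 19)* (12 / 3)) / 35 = 172 / 665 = 0.26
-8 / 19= -0.42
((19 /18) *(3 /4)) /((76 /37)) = 37 /96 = 0.39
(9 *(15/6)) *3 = 67.50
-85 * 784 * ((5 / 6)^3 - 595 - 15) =1096519550 / 27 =40611835.19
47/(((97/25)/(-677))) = -795475/97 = -8200.77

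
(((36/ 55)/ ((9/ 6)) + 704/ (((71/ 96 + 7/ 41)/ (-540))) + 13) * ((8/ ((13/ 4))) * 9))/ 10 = -925145.12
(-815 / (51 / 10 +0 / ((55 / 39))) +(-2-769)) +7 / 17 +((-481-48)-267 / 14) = -1055623 / 714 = -1478.46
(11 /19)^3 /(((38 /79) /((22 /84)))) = 1156639 /10946964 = 0.11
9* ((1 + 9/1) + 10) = 180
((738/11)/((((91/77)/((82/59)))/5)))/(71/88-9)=-26627040/553007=-48.15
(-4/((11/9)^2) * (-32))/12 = 864/121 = 7.14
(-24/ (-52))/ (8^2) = 3/ 416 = 0.01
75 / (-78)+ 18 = 443 / 26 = 17.04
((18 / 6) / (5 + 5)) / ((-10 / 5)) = -3 / 20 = -0.15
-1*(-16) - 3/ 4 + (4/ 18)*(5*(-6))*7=-377/ 12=-31.42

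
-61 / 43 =-1.42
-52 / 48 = -13 / 12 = -1.08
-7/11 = -0.64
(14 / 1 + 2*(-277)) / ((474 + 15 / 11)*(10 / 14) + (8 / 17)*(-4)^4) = -100980 / 86023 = -1.17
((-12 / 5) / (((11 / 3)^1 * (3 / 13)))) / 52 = -3 / 55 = -0.05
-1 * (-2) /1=2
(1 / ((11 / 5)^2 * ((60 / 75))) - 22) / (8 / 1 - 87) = 10523 / 38236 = 0.28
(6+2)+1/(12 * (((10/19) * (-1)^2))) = 8.16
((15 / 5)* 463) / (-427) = -1389 / 427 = -3.25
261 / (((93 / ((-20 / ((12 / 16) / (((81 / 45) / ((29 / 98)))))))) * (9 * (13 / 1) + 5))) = -7056 / 1891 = -3.73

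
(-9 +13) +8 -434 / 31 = -2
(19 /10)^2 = 361 /100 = 3.61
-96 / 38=-48 / 19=-2.53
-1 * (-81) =81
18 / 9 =2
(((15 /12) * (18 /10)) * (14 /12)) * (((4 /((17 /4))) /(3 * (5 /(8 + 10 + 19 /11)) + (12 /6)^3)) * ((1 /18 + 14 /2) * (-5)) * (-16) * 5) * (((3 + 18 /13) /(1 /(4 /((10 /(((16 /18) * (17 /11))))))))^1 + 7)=311485046320 /41591979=7489.07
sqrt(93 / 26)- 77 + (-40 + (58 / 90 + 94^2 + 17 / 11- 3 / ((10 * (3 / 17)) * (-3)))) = 8723.65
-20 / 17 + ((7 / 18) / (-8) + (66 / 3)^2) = 1181833 / 2448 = 482.77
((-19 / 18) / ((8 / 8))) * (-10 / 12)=95 / 108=0.88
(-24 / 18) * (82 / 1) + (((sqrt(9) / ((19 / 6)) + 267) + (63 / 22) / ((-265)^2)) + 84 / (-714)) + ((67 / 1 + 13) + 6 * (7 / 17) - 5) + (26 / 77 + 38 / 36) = 3731087791406 / 15719093775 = 237.36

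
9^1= 9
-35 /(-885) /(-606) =-7 /107262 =-0.00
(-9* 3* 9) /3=-81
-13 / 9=-1.44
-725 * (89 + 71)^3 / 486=-6110288.07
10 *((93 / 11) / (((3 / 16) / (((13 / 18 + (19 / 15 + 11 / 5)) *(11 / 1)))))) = 20776.89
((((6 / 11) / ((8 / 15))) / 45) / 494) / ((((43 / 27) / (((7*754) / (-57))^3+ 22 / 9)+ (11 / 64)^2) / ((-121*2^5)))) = -13249193695952896 / 2196997976706351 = -6.03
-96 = -96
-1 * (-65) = 65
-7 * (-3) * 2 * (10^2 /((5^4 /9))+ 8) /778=4956 /9725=0.51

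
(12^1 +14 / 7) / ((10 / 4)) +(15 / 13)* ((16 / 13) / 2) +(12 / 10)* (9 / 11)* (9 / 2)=99719 / 9295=10.73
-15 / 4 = -3.75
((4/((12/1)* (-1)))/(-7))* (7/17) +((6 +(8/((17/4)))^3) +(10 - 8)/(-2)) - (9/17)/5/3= 858839/73695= 11.65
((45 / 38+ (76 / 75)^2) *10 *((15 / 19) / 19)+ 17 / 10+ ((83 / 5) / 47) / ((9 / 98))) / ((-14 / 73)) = -68459638783 / 2030949900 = -33.71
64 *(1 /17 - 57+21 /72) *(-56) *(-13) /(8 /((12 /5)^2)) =-807660672 /425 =-1900378.05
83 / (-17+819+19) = 83 / 821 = 0.10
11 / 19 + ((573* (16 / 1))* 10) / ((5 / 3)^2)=3135511 / 95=33005.38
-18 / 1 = -18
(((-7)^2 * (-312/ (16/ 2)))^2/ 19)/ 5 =3651921/ 95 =38441.27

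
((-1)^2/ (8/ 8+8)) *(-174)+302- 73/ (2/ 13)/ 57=10425/ 38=274.34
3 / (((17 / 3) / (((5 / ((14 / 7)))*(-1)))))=-45 / 34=-1.32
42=42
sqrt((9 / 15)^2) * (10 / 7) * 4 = 24 / 7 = 3.43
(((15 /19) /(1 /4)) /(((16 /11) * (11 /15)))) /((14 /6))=675 /532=1.27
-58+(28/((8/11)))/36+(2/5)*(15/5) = -20063/360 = -55.73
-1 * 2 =-2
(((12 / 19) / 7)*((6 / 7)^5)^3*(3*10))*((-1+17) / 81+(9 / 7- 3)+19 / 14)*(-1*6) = 0.26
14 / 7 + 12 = 14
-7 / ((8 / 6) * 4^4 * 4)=-21 / 4096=-0.01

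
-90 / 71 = -1.27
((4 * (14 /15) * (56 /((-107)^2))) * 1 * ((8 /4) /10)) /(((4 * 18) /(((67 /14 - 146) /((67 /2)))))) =-36904 /172593675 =-0.00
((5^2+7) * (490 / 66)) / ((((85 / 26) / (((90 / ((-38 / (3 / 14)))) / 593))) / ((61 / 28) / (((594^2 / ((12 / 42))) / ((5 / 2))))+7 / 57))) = -20978029670 / 2746451480157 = -0.01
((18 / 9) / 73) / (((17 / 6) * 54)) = 2 / 11169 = 0.00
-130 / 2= -65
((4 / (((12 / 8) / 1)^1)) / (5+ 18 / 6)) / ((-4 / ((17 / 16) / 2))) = -17 / 384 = -0.04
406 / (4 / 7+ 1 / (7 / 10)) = 203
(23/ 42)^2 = 529/ 1764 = 0.30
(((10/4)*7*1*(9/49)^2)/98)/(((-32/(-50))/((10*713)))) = 36095625/537824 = 67.11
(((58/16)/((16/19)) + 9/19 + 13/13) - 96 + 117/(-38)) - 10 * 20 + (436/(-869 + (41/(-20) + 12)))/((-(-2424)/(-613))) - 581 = -11067553775617/12660610176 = -874.17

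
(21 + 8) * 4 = 116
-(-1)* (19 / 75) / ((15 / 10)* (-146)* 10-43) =-19 / 167475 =-0.00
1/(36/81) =9/4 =2.25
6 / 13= 0.46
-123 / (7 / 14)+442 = 196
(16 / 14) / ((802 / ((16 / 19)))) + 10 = 533394 / 53333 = 10.00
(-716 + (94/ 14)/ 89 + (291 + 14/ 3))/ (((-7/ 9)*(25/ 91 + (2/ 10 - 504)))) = -25527515/ 23788632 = -1.07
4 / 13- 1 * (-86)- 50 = 472 / 13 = 36.31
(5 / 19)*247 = 65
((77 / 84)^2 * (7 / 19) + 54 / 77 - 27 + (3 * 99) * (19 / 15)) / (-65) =-28376779 / 5266800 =-5.39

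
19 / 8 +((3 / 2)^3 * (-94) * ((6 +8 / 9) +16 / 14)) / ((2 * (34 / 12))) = -425815 / 952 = -447.28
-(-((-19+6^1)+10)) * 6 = -18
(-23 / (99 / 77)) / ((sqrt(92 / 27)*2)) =-7*sqrt(69) / 12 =-4.85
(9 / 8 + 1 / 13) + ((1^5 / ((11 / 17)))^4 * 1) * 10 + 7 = 99350613 / 1522664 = 65.25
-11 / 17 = -0.65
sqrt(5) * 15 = 15 * sqrt(5) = 33.54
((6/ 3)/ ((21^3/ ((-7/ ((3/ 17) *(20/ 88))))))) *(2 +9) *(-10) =16456/ 3969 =4.15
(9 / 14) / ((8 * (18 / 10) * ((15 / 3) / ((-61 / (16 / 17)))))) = -1037 / 1792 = -0.58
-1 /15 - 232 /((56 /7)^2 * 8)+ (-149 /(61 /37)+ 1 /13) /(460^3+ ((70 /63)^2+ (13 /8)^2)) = -0.52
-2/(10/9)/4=-0.45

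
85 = 85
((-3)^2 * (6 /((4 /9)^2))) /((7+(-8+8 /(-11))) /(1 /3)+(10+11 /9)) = 216513 /4784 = 45.26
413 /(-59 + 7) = -413 /52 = -7.94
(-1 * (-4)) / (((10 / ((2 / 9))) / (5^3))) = 100 / 9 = 11.11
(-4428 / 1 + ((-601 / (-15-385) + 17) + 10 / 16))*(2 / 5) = -1763549 / 1000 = -1763.55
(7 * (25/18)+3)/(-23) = -229/414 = -0.55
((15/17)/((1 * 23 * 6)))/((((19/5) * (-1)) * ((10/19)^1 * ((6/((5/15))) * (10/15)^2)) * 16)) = -5/200192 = -0.00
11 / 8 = 1.38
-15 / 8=-1.88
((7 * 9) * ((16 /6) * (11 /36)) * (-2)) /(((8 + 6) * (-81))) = 22 /243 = 0.09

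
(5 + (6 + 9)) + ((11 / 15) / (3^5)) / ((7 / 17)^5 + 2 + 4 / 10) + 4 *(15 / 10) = 324552052753 / 12482170551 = 26.00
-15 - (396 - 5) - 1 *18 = -424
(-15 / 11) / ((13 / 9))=-135 / 143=-0.94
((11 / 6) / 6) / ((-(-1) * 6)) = 11 / 216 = 0.05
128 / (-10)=-64 / 5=-12.80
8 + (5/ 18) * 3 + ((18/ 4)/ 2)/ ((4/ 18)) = 455/ 24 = 18.96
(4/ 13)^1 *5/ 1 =20/ 13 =1.54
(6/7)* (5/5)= 6/7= 0.86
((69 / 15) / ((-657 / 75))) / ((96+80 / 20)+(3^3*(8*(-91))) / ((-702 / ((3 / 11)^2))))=-13915 / 2705088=-0.01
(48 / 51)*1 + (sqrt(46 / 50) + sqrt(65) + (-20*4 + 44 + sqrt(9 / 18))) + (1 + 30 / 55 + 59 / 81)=-23.06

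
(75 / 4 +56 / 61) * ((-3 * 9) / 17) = -129573 / 4148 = -31.24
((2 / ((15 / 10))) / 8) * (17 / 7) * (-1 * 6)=-17 / 7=-2.43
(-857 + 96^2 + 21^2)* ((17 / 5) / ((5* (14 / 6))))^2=915552 / 1225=747.39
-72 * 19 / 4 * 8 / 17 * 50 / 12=-11400 / 17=-670.59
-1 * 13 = -13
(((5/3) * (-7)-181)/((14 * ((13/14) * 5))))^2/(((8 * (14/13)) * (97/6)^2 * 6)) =0.00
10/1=10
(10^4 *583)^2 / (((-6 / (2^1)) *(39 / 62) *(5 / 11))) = -4636085960000000 / 117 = -39624666324786.32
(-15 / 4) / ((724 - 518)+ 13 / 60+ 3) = -225 / 12553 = -0.02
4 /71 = 0.06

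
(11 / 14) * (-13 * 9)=-1287 / 14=-91.93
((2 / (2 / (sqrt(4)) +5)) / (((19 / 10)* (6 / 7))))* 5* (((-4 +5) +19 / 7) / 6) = 325 / 513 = 0.63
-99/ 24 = -33/ 8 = -4.12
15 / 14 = 1.07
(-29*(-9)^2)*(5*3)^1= -35235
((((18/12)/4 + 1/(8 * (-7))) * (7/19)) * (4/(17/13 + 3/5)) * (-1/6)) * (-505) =164125/7068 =23.22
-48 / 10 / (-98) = 12 / 245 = 0.05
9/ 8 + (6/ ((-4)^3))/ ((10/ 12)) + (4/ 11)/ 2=1051/ 880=1.19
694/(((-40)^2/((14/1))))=2429/400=6.07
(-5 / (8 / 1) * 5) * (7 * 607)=-106225 / 8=-13278.12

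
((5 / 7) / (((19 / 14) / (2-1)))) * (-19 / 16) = -0.62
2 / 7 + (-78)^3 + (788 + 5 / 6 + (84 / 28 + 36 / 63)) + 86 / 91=-258672067 / 546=-473758.36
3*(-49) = -147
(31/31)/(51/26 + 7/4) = 52/193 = 0.27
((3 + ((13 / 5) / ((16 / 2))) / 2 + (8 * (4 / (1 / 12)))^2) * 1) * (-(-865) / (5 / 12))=6122504427 / 20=306125221.35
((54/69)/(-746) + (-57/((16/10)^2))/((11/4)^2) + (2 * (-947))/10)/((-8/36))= 865.55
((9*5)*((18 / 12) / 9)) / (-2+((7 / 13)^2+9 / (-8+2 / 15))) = -149565 / 56917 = -2.63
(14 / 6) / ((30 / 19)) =133 / 90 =1.48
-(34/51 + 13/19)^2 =-1.82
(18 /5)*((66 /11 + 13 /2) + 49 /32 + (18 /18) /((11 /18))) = 9927 /176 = 56.40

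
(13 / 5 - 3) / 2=-1 / 5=-0.20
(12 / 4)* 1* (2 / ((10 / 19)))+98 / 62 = 2012 / 155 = 12.98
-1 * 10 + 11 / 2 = -9 / 2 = -4.50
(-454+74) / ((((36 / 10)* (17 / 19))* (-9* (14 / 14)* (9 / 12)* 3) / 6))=144400 / 4131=34.96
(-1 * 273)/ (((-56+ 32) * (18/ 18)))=91/ 8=11.38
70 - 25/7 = 465/7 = 66.43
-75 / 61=-1.23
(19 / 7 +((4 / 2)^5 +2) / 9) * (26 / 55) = 10634 / 3465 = 3.07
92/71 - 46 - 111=-11055/71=-155.70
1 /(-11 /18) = -18 /11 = -1.64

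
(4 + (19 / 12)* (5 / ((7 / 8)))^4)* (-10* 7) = -121888120 / 1029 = -118452.98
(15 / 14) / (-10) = -3 / 28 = -0.11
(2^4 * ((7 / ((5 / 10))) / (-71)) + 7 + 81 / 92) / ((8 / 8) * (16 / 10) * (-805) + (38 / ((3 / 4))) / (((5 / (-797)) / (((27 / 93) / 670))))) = -1602768975 / 438043209712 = -0.00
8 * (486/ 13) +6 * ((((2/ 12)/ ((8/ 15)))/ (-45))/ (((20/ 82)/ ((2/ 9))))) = 4198507/ 14040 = 299.04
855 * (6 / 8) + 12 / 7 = 18003 / 28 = 642.96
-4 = -4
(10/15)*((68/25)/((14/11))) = 748/525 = 1.42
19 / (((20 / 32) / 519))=78888 / 5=15777.60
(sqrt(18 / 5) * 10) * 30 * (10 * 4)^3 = 11520000 * sqrt(10) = 36429438.65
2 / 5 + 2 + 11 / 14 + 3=6.19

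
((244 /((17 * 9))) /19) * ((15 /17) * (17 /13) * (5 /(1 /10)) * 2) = 122000 /12597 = 9.68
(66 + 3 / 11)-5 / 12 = 8693 / 132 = 65.86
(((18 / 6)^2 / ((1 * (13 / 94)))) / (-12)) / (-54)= 47 / 468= 0.10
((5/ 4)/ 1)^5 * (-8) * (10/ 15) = -3125/ 192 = -16.28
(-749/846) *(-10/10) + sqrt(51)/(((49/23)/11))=749/846 + 253 *sqrt(51)/49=37.76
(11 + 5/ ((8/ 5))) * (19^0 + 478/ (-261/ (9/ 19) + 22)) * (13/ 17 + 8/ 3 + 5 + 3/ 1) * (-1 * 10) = -329395/ 2116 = -155.67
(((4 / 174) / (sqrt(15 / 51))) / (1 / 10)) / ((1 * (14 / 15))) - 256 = -255.55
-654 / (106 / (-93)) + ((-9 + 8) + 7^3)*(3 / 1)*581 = 31624029 / 53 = 596679.79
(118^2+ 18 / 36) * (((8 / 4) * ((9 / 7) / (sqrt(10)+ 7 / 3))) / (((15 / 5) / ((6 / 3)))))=-501282 / 41+ 1503846 * sqrt(10) / 287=4343.57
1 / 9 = 0.11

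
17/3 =5.67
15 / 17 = 0.88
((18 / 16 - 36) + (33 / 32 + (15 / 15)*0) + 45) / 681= 119 / 7264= 0.02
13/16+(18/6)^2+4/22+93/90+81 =242953/2640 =92.03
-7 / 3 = -2.33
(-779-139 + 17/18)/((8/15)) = -82535/48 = -1719.48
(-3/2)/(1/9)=-27/2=-13.50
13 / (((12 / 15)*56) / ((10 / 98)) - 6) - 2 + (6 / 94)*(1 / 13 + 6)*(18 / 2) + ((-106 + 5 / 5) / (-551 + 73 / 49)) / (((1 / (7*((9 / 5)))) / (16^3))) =9863.04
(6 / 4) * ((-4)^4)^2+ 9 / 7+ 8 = 688193 / 7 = 98313.29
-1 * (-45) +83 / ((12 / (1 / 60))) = 32483 / 720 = 45.12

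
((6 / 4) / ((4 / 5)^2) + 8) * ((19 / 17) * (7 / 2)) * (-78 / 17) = -1716897 / 9248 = -185.65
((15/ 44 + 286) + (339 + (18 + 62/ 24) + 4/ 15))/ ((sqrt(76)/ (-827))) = -58783987 * sqrt(19)/ 4180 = -61299.87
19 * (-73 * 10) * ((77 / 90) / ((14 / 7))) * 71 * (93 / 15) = -235064599 / 90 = -2611828.88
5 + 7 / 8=47 / 8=5.88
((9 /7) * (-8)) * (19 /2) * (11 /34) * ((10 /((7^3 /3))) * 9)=-1015740 /40817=-24.89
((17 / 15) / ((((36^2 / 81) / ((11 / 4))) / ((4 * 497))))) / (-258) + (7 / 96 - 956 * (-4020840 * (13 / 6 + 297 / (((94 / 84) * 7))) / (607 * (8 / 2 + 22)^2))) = 14011882243115947 / 37317643740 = 375476.07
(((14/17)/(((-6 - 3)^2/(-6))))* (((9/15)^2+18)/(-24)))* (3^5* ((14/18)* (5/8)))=441/80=5.51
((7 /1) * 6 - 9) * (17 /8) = 70.12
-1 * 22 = -22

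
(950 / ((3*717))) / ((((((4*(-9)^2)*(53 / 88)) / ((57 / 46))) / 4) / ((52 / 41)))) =0.01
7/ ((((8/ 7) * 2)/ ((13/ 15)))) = 2.65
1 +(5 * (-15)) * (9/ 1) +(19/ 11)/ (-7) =-51917/ 77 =-674.25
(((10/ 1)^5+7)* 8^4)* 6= 2457772032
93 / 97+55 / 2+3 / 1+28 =11535 / 194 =59.46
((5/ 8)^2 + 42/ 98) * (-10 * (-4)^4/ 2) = -7340/ 7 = -1048.57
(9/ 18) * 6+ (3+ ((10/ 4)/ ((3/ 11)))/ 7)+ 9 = 685/ 42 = 16.31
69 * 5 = 345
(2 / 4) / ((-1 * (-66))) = 1 / 132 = 0.01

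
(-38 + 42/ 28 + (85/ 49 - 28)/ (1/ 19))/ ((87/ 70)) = -262415/ 609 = -430.89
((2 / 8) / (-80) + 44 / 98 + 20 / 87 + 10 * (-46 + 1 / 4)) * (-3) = 1370.47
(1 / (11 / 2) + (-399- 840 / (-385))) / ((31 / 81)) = -353403 / 341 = -1036.37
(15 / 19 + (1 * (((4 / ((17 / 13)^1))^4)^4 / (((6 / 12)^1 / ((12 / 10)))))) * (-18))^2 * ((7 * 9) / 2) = 8666869348551321358579067404966764372222580189395071197178332743 / 42740804285426433787486118666643170014866050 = 202777404249889403363.81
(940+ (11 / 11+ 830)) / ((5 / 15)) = 5313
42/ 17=2.47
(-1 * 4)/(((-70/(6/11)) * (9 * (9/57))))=76/3465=0.02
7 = 7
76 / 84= 19 / 21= 0.90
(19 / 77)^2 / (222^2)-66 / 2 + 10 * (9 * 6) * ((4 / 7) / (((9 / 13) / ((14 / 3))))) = 598143299653 / 292204836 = 2047.00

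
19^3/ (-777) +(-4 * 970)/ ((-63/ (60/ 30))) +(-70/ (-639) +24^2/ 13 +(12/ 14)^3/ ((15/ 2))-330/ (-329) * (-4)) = 3836013789437/ 24774672195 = 154.84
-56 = -56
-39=-39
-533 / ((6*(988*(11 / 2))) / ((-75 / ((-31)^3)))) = -0.00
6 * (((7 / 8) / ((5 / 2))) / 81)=7 / 270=0.03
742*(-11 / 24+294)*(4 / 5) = 522739 / 3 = 174246.33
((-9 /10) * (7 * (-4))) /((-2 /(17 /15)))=-357 /25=-14.28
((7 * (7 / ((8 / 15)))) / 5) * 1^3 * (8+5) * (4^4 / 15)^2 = 5218304 / 75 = 69577.39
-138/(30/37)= -851/5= -170.20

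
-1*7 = -7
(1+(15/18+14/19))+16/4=6.57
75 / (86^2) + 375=2773575 / 7396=375.01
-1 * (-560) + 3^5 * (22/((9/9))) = 5906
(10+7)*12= 204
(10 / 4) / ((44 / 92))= 115 / 22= 5.23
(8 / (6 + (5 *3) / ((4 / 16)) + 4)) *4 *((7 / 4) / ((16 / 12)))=3 / 5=0.60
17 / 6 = 2.83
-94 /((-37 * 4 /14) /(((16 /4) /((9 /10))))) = 13160 /333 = 39.52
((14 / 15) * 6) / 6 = 14 / 15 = 0.93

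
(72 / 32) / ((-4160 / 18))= -81 / 8320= -0.01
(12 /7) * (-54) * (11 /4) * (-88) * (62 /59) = 9722592 /413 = 23541.38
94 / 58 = 47 / 29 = 1.62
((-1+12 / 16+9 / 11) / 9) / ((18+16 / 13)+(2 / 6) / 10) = 1625 / 495858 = 0.00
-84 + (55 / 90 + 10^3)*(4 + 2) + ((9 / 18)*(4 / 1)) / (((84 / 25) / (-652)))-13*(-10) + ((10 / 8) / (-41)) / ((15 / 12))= 1624864 / 287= 5661.55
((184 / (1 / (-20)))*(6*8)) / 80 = -2208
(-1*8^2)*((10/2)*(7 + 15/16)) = -2540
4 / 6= 2 / 3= 0.67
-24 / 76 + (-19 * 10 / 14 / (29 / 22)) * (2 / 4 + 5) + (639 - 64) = 1998152 / 3857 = 518.06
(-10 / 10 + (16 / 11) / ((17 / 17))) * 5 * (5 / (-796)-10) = -199125 / 8756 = -22.74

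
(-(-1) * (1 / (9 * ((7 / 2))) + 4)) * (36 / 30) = 508 / 105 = 4.84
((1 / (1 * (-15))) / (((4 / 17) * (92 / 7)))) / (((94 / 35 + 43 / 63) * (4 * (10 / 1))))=-2499 / 15617920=-0.00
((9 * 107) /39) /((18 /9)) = 12.35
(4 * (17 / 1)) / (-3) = -68 / 3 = -22.67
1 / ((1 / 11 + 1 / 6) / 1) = 66 / 17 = 3.88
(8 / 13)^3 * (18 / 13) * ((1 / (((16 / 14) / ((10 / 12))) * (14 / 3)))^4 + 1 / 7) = 9476559 / 204725248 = 0.05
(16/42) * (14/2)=8/3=2.67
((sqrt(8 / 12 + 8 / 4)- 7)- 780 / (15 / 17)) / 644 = -891 / 644 + sqrt(6) / 966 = -1.38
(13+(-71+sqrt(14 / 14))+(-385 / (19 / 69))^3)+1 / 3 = -56240700902405 / 20577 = -2733182723.55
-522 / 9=-58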